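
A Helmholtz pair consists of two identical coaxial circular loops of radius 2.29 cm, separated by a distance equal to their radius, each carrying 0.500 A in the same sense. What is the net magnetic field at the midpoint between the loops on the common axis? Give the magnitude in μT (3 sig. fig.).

B ≈ 19.6 μT

Each loop contributes B = μ₀IR²/[2(R²+z²)^(3/2)] on the axis, with z measured from that loop.
Loop 1 (z = 0.01145 m): B₁ = 9.82×10⁻⁶ T. Loop 2 (z = 0.01145 m): B₂ = 9.82×10⁻⁶ T.
The fields add: B = B₁ + B₂ = 1.96×10⁻⁵ T.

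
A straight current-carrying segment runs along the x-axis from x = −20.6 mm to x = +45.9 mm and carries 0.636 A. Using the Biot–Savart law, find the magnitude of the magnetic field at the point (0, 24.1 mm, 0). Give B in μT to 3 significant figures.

For a finite straight segment, B = (μ₀I/4πd)(sinθ₁ + sinθ₂), where θ₁, θ₂ are the angles from the perpendicular to each end.
The perpendicular distance is d = 0.0241 m; the end-offsets along the wire are a = 0.0206 m and b = 0.0459 m.
sinθ₁ = 0.0206/√(0.0206²+0.0241²) = 0.6498; sinθ₂ = 0.0459/√(0.0459²+0.0241²) = 0.8854.
B = (4π×10⁻⁷ × 0.636) / (4π × 0.0241) × (0.6498 + 0.8854) = 4.05×10⁻⁶ T.

B ≈ 4.05 μT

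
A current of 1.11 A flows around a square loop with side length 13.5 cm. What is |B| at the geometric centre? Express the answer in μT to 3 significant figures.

B ≈ 9.30 μT

Each side is a finite straight segment at perpendicular distance d = a/(2 tan(π/4)) = 0.0675 m from the centre, with end-angles ±π/4.
One side contributes B₁ = (μ₀I/4πd)·2 sin(π/4) = 2.33×10⁻⁶ T.
All 4 sides add in the same direction: B = 4 × 2.33×10⁻⁶ = 9.30×10⁻⁶ T.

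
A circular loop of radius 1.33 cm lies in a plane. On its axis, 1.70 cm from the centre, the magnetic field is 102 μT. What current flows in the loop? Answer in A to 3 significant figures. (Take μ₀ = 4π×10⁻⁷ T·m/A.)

I ≈ 9.23 A

On the axis of a loop, B = μ₀IR²/[2(R²+z²)^(3/2)], so I = 2B(R²+z²)^(3/2)/(μ₀R²).
R² + z² = 0.0001769 + 0.000289 = 0.0004659 m²; raised to 3/2 gives 1.01×10⁻⁵ m³.
I = 2 × 1.02×10⁻⁴ × 1.01×10⁻⁵ / (1.26×10⁻⁶ × 0.0001769) = 9.23 A.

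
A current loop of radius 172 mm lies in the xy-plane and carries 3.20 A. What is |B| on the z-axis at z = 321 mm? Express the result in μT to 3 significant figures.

B ≈ 1.23 μT

On the axis of a circular loop, B = μ₀IR² / [2(R²+z²)^(3/2)].
R² + z² = (0.172)² + (0.321)² = 0.1326 m², and (R²+z²)^(3/2) = 4.83×10⁻² m³.
B = (4π×10⁻⁷ × 3.20 × 0.02958) / (2 × 4.83×10⁻²) = 1.23×10⁻⁶ T.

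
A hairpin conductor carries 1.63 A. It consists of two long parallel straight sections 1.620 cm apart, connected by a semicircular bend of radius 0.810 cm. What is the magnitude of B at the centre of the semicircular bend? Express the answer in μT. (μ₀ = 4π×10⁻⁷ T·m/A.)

The semicircular arc contributes B_arc = μ₀I·π/(4πR) = μ₀I/(4R) = 6.32×10⁻⁵ T.
Each semi-infinite lead is at perpendicular distance R = 0.0081 m from the centre, with the perpendicular foot at its near end, so it contributes μ₀I/(4πR); both point the same way, together 4.02×10⁻⁵ T.
Arc and leads all point the same direction: B = 6.32×10⁻⁵ + 4.02×10⁻⁵ = 1.03×10⁻⁴ T.

B ≈ 103 μT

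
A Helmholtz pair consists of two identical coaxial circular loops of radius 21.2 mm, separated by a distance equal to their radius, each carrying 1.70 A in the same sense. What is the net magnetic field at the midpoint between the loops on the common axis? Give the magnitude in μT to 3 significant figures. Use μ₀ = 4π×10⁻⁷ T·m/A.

B ≈ 72.1 μT

Each loop contributes B = μ₀IR²/[2(R²+z²)^(3/2)] on the axis, with z measured from that loop.
Loop 1 (z = 0.0106 m): B₁ = 3.61×10⁻⁵ T. Loop 2 (z = 0.0106 m): B₂ = 3.61×10⁻⁵ T.
The fields add: B = B₁ + B₂ = 7.21×10⁻⁵ T.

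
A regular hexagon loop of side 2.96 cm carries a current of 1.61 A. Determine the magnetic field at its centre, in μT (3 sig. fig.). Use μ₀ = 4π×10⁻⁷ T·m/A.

Each side is a finite straight segment at perpendicular distance d = a/(2 tan(π/6)) = 0.02563 m from the centre, with end-angles ±π/6.
One side contributes B₁ = (μ₀I/4πd)·2 sin(π/6) = 6.28×10⁻⁶ T.
All 6 sides add in the same direction: B = 6 × 6.28×10⁻⁶ = 3.77×10⁻⁵ T.

B ≈ 37.7 μT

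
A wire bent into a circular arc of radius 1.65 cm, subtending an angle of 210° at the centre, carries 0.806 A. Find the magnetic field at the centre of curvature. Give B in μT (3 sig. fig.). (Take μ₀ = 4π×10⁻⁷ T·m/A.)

B ≈ 17.9 μT

The Biot–Savart field of a circular arc at its centre is B = μ₀Iφ/(4πR), with φ = 3.665 rad.
B = (4π×10⁻⁷ × 0.806 × 3.665) / (4π × 0.0165) = 1.79×10⁻⁵ T.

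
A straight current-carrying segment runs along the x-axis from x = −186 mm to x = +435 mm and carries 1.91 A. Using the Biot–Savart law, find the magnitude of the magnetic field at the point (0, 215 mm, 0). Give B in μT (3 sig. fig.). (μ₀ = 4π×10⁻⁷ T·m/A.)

B ≈ 1.38 μT

For a finite straight segment, B = (μ₀I/4πd)(sinθ₁ + sinθ₂), where θ₁, θ₂ are the angles from the perpendicular to each end.
The perpendicular distance is d = 0.215 m; the end-offsets along the wire are a = 0.186 m and b = 0.435 m.
sinθ₁ = 0.186/√(0.186²+0.215²) = 0.6543; sinθ₂ = 0.435/√(0.435²+0.215²) = 0.8965.
B = (4π×10⁻⁷ × 1.91) / (4π × 0.215) × (0.6543 + 0.8965) = 1.38×10⁻⁶ T.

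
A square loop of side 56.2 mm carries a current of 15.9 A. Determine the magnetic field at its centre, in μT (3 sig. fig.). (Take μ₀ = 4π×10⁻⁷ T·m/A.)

Each side is a finite straight segment at perpendicular distance d = a/(2 tan(π/4)) = 0.0281 m from the centre, with end-angles ±π/4.
One side contributes B₁ = (μ₀I/4πd)·2 sin(π/4) = 8.00×10⁻⁵ T.
All 4 sides add in the same direction: B = 4 × 8.00×10⁻⁵ = 3.20×10⁻⁴ T.

B ≈ 320 μT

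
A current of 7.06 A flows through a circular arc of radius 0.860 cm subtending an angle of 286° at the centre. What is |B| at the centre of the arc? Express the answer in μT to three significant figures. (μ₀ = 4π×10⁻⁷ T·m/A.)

B ≈ 410 μT

The Biot–Savart field of a circular arc at its centre is B = μ₀Iφ/(4πR), with φ = 4.992 rad.
B = (4π×10⁻⁷ × 7.06 × 4.992) / (4π × 0.0086) = 4.10×10⁻⁴ T.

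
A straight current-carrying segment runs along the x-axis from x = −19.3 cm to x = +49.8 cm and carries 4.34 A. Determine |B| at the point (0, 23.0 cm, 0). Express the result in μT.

B ≈ 2.93 μT

For a finite straight segment, B = (μ₀I/4πd)(sinθ₁ + sinθ₂), where θ₁, θ₂ are the angles from the perpendicular to each end.
The perpendicular distance is d = 0.23 m; the end-offsets along the wire are a = 0.193 m and b = 0.498 m.
sinθ₁ = 0.193/√(0.193²+0.23²) = 0.6428; sinθ₂ = 0.498/√(0.498²+0.23²) = 0.9079.
B = (4π×10⁻⁷ × 4.34) / (4π × 0.23) × (0.6428 + 0.9079) = 2.93×10⁻⁶ T.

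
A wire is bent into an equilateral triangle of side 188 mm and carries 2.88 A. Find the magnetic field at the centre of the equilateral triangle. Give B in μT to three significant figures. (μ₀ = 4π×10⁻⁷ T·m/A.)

B ≈ 27.6 μT

Each side is a finite straight segment at perpendicular distance d = a/(2 tan(π/3)) = 0.05427 m from the centre, with end-angles ±π/3.
One side contributes B₁ = (μ₀I/4πd)·2 sin(π/3) = 9.19×10⁻⁶ T.
All 3 sides add in the same direction: B = 3 × 9.19×10⁻⁶ = 2.76×10⁻⁵ T.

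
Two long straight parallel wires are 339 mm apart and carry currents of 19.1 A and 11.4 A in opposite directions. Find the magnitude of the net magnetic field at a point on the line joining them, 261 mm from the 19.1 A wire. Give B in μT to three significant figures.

Each long wire gives B = μ₀I/(2πd). Distances are d₁ = 0.261 m and d₂ = 0.078 m.
B₁ = 1.46×10⁻⁵ T, B₂ = 2.92×10⁻⁵ T.
Between antiparallel currents both contributions point the same way, so they add. B = B₁ + B₂ = 1.46×10⁻⁵ + 2.92×10⁻⁵ = 4.39×10⁻⁵ T.

B ≈ 43.9 μT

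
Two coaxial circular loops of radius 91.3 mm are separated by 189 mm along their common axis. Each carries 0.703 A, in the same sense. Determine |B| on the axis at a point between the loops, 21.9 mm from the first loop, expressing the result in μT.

B ≈ 4.98 μT

Each loop contributes B = μ₀IR²/[2(R²+z²)^(3/2)] on the axis, with z measured from that loop.
Loop 1 (z = 0.0219 m): B₁ = 4.45×10⁻⁶ T. Loop 2 (z = 0.1671 m): B₂ = 5.33×10⁻⁷ T.
The fields add: B = B₁ + B₂ = 4.98×10⁻⁶ T.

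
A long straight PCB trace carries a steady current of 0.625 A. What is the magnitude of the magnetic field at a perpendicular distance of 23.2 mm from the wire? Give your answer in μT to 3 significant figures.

B ≈ 5.39 μT

For an infinitely long straight wire, B = μ₀I/(2πd).
B = (4π×10⁻⁷ × 0.625) / (2π × 0.0232) = 5.39×10⁻⁶ T.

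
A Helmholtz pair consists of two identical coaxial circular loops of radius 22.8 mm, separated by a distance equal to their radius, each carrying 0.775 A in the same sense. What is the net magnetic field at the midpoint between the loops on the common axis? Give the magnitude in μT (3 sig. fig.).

Each loop contributes B = μ₀IR²/[2(R²+z²)^(3/2)] on the axis, with z measured from that loop.
Loop 1 (z = 0.0114 m): B₁ = 1.53×10⁻⁵ T. Loop 2 (z = 0.0114 m): B₂ = 1.53×10⁻⁵ T.
The fields add: B = B₁ + B₂ = 3.06×10⁻⁵ T.

B ≈ 30.6 μT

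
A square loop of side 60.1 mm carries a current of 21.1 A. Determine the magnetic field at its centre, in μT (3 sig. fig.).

Each side is a finite straight segment at perpendicular distance d = a/(2 tan(π/4)) = 0.03005 m from the centre, with end-angles ±π/4.
One side contributes B₁ = (μ₀I/4πd)·2 sin(π/4) = 9.93×10⁻⁵ T.
All 4 sides add in the same direction: B = 4 × 9.93×10⁻⁵ = 3.97×10⁻⁴ T.

B ≈ 397 μT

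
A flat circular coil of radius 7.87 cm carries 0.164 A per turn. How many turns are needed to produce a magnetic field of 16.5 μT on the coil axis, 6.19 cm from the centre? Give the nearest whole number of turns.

N = 26

For an N-turn coil, B = Nμ₀IR²/[2(R²+z²)^(3/2)]. A single turn gives B₁ = 6.36×10⁻⁷ T with R = 0.0787 m, z = 0.0619 m.
N = B/B₁ = 1.65×10⁻⁵ / 6.36×10⁻⁷ = 25.95.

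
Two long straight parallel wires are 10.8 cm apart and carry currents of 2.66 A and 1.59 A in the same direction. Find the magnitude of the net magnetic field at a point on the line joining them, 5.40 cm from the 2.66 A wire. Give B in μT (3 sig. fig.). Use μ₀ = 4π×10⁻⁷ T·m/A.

B ≈ 3.96 μT

Each long wire gives B = μ₀I/(2πd). Distances are d₁ = 0.054 m and d₂ = 0.054 m.
B₁ = 9.85×10⁻⁶ T, B₂ = 5.89×10⁻⁶ T.
Between parallel currents the two contributions point in opposite directions, so they subtract. B = |B₁ − B₂| = |9.85×10⁻⁶ − 5.89×10⁻⁶| = 3.96×10⁻⁶ T.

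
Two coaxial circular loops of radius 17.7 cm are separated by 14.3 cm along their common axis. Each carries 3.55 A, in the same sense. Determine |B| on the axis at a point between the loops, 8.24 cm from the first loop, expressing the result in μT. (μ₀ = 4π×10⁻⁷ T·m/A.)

B ≈ 20.1 μT

Each loop contributes B = μ₀IR²/[2(R²+z²)^(3/2)] on the axis, with z measured from that loop.
Loop 1 (z = 0.0824 m): B₁ = 9.39×10⁻⁶ T. Loop 2 (z = 0.0606 m): B₂ = 1.07×10⁻⁵ T.
The fields add: B = B₁ + B₂ = 2.01×10⁻⁵ T.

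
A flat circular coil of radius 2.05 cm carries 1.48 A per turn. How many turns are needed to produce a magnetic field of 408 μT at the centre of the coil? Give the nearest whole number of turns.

For an N-turn coil, B = Nμ₀I/(2R). A single turn gives B₁ = 4.54×10⁻⁵ T with R = 0.0205 m.
N = B/B₁ = 4.08×10⁻⁴ / 4.54×10⁻⁵ = 8.99.

N = 9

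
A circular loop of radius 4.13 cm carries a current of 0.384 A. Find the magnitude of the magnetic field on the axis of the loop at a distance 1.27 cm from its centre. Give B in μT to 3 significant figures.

B ≈ 5.10 μT

On the axis of a circular loop, B = μ₀IR² / [2(R²+z²)^(3/2)].
R² + z² = (0.0413)² + (0.0127)² = 0.001867 m², and (R²+z²)^(3/2) = 8.07×10⁻⁵ m³.
B = (4π×10⁻⁷ × 0.384 × 0.001706) / (2 × 8.07×10⁻⁵) = 5.10×10⁻⁶ T.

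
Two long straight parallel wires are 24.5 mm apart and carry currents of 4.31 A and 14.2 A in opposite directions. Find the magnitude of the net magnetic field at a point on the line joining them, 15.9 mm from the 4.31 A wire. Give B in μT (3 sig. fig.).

Each long wire gives B = μ₀I/(2πd). Distances are d₁ = 0.0159 m and d₂ = 0.0086 m.
B₁ = 5.42×10⁻⁵ T, B₂ = 3.30×10⁻⁴ T.
Between antiparallel currents both contributions point the same way, so they add. B = B₁ + B₂ = 5.42×10⁻⁵ + 3.30×10⁻⁴ = 3.84×10⁻⁴ T.

B ≈ 384 μT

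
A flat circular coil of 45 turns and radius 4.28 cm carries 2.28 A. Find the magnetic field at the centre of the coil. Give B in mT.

B ≈ 1.51 mT

For an N-turn flat coil, B = Nμ₀I/(2R) with R = 0.0428 m.
B = 45 × 3.35×10⁻⁵ T = 1.51×10⁻³ T.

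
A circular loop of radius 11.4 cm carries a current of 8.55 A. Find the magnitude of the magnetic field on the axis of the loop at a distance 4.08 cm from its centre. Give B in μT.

B ≈ 39.3 μT

On the axis of a circular loop, B = μ₀IR² / [2(R²+z²)^(3/2)].
R² + z² = (0.114)² + (0.0408)² = 0.01466 m², and (R²+z²)^(3/2) = 1.78×10⁻³ m³.
B = (4π×10⁻⁷ × 8.55 × 0.013) / (2 × 1.78×10⁻³) = 3.93×10⁻⁵ T.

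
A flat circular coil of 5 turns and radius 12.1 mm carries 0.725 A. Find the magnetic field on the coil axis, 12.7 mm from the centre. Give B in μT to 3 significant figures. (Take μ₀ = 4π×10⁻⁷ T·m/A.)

For an N-turn flat coil, B = Nμ₀IR²/[2(R²+z²)^(3/2)] with R = 0.0121 m, z = 0.0127 m.
B = 5 × 1.24×10⁻⁵ T = 6.18×10⁻⁵ T.

B ≈ 61.8 μT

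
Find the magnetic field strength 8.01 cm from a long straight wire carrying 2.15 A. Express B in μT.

For an infinitely long straight wire, B = μ₀I/(2πd).
B = (4π×10⁻⁷ × 2.15) / (2π × 0.0801) = 5.37×10⁻⁶ T.

B ≈ 5.37 μT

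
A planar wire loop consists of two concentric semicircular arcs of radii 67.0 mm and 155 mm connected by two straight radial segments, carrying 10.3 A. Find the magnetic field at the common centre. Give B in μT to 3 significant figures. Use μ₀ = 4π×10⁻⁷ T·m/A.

The radial connectors point toward the centre, so dl × r̂ = 0 and they contribute nothing.
Each semicircle gives μ₀I/(4R): inner arc 4.83×10⁻⁵ T, outer arc 2.09×10⁻⁵ T.
The two arcs carry current in opposite angular senses, so their fields oppose: B = |4.83×10⁻⁵ − 2.09×10⁻⁵| = 2.74×10⁻⁵ T.

B ≈ 27.4 μT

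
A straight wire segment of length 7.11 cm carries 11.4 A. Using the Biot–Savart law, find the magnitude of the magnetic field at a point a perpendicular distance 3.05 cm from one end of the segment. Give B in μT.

B ≈ 34.3 μT

For a finite straight segment, B = (μ₀I/4πd)(sinθ₁ + sinθ₂), where θ₁, θ₂ are the angles from the perpendicular to each end.
The perpendicular foot is at one end, so the two end-offsets along the wire are 0 and L = 0.0711 m.
sinθ₁ = 0/√(0²+0.0305²) = 0.0000; sinθ₂ = 0.0711/√(0.0711²+0.0305²) = 0.9190.
B = (4π×10⁻⁷ × 11.4) / (4π × 0.0305) × (0.0000 + 0.9190) = 3.43×10⁻⁵ T.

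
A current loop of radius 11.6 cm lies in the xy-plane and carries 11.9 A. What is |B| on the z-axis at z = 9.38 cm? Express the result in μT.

On the axis of a circular loop, B = μ₀IR² / [2(R²+z²)^(3/2)].
R² + z² = (0.116)² + (0.0938)² = 0.02225 m², and (R²+z²)^(3/2) = 3.32×10⁻³ m³.
B = (4π×10⁻⁷ × 11.9 × 0.01346) / (2 × 3.32×10⁻³) = 3.03×10⁻⁵ T.

B ≈ 30.3 μT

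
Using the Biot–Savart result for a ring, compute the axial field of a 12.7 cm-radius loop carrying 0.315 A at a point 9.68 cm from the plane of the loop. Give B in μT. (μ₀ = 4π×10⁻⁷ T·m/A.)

B ≈ 0.784 μT

On the axis of a circular loop, B = μ₀IR² / [2(R²+z²)^(3/2)].
R² + z² = (0.127)² + (0.0968)² = 0.0255 m², and (R²+z²)^(3/2) = 4.07×10⁻³ m³.
B = (4π×10⁻⁷ × 0.315 × 0.01613) / (2 × 4.07×10⁻³) = 7.84×10⁻⁷ T.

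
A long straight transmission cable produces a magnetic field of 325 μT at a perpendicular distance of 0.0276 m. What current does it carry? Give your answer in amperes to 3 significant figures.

I ≈ 44.8 A

For a long straight wire B = μ₀I/(2πd), so I = 2πdB/μ₀.
I = 2π × 0.0276 × 3.25×10⁻⁴ / (4π×10⁻⁷) = 44.8 A.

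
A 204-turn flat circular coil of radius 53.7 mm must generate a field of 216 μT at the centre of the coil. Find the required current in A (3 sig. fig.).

For an N-turn coil, B = Nμ₀I/(2R) with R = 0.0537 m, so I = 2RB/(Nμ₀) = 2 × 0.0537 × 2.16×10⁻⁴ / (204 × 4π×10⁻⁷) = 9.05×10⁻² A.

I ≈ 0.0905 A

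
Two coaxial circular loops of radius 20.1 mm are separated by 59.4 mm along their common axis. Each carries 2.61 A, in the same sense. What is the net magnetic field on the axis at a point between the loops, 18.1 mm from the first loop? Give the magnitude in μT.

B ≈ 40.3 μT

Each loop contributes B = μ₀IR²/[2(R²+z²)^(3/2)] on the axis, with z measured from that loop.
Loop 1 (z = 0.0181 m): B₁ = 3.35×10⁻⁵ T. Loop 2 (z = 0.0413 m): B₂ = 6.84×10⁻⁶ T.
The fields add: B = B₁ + B₂ = 4.03×10⁻⁵ T.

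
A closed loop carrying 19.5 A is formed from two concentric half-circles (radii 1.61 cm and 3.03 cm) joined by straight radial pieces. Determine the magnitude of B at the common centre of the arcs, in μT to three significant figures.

The radial connectors point toward the centre, so dl × r̂ = 0 and they contribute nothing.
Each semicircle gives μ₀I/(4R): inner arc 3.81×10⁻⁴ T, outer arc 2.02×10⁻⁴ T.
The two arcs carry current in opposite angular senses, so their fields oppose: B = |3.81×10⁻⁴ − 2.02×10⁻⁴| = 1.78×10⁻⁴ T.

B ≈ 178 μT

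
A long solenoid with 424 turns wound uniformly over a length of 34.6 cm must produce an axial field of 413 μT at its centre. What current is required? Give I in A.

I ≈ 0.268 A

Inside a long solenoid B = μ₀nI with n = 1225 m⁻¹, so I = B/(μ₀n).
I = 4.13×10⁻⁴ / (4π×10⁻⁷ × 1225) = 0.268 A.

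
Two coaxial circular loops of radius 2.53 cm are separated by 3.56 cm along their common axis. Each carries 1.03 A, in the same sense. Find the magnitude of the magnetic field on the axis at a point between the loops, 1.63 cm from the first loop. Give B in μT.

Each loop contributes B = μ₀IR²/[2(R²+z²)^(3/2)] on the axis, with z measured from that loop.
Loop 1 (z = 0.0163 m): B₁ = 1.52×10⁻⁵ T. Loop 2 (z = 0.0193 m): B₂ = 1.29×10⁻⁵ T.
The fields add: B = B₁ + B₂ = 2.81×10⁻⁵ T.

B ≈ 28.1 μT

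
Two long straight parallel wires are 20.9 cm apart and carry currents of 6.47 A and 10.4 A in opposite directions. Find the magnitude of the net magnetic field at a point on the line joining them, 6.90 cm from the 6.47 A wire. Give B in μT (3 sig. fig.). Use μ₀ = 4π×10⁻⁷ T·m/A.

B ≈ 33.6 μT

Each long wire gives B = μ₀I/(2πd). Distances are d₁ = 0.069 m and d₂ = 0.14 m.
B₁ = 1.88×10⁻⁵ T, B₂ = 1.49×10⁻⁵ T.
Between antiparallel currents both contributions point the same way, so they add. B = B₁ + B₂ = 1.88×10⁻⁵ + 1.49×10⁻⁵ = 3.36×10⁻⁵ T.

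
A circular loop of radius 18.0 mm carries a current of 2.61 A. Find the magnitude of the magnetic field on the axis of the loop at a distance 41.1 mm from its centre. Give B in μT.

B ≈ 5.88 μT

On the axis of a circular loop, B = μ₀IR² / [2(R²+z²)^(3/2)].
R² + z² = (0.018)² + (0.0411)² = 0.002013 m², and (R²+z²)^(3/2) = 9.03×10⁻⁵ m³.
B = (4π×10⁻⁷ × 2.61 × 0.000324) / (2 × 9.03×10⁻⁵) = 5.88×10⁻⁶ T.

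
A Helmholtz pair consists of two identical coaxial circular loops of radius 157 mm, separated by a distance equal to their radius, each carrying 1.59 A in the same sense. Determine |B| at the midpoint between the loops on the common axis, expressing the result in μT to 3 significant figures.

Each loop contributes B = μ₀IR²/[2(R²+z²)^(3/2)] on the axis, with z measured from that loop.
Loop 1 (z = 0.0785 m): B₁ = 4.55×10⁻⁶ T. Loop 2 (z = 0.0785 m): B₂ = 4.55×10⁻⁶ T.
The fields add: B = B₁ + B₂ = 9.11×10⁻⁶ T.

B ≈ 9.11 μT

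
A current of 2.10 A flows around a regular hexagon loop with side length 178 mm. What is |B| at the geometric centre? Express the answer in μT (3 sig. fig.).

B ≈ 8.17 μT

Each side is a finite straight segment at perpendicular distance d = a/(2 tan(π/6)) = 0.1542 m from the centre, with end-angles ±π/6.
One side contributes B₁ = (μ₀I/4πd)·2 sin(π/6) = 1.36×10⁻⁶ T.
All 6 sides add in the same direction: B = 6 × 1.36×10⁻⁶ = 8.17×10⁻⁶ T.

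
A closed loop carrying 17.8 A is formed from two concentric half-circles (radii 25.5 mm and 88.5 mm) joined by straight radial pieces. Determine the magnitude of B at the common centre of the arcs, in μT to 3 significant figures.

B ≈ 156 μT

The radial connectors point toward the centre, so dl × r̂ = 0 and they contribute nothing.
Each semicircle gives μ₀I/(4R): inner arc 2.19×10⁻⁴ T, outer arc 6.32×10⁻⁵ T.
The two arcs carry current in opposite angular senses, so their fields oppose: B = |2.19×10⁻⁴ − 6.32×10⁻⁵| = 1.56×10⁻⁴ T.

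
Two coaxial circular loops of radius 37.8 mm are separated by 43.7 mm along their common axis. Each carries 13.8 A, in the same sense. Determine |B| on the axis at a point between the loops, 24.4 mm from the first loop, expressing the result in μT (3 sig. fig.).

B ≈ 298 μT

Each loop contributes B = μ₀IR²/[2(R²+z²)^(3/2)] on the axis, with z measured from that loop.
Loop 1 (z = 0.0244 m): B₁ = 1.36×10⁻⁴ T. Loop 2 (z = 0.0193 m): B₂ = 1.62×10⁻⁴ T.
The fields add: B = B₁ + B₂ = 2.98×10⁻⁴ T.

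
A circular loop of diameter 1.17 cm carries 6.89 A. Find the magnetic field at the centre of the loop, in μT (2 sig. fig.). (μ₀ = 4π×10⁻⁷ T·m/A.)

At the centre of a circular loop the Biot–Savart law gives B = μ₀I/(2R) (so R = 0.00585 m).
B = (4π×10⁻⁷ × 6.89) / (2 × 0.00585) = 7.40×10⁻⁴ T.

B ≈ 740 μT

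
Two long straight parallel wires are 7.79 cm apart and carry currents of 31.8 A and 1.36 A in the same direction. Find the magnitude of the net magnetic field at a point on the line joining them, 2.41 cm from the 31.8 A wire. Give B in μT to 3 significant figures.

B ≈ 259 μT

Each long wire gives B = μ₀I/(2πd). Distances are d₁ = 0.0241 m and d₂ = 0.0538 m.
B₁ = 2.64×10⁻⁴ T, B₂ = 5.06×10⁻⁶ T.
Between parallel currents the two contributions point in opposite directions, so they subtract. B = |B₁ − B₂| = |2.64×10⁻⁴ − 5.06×10⁻⁶| = 2.59×10⁻⁴ T.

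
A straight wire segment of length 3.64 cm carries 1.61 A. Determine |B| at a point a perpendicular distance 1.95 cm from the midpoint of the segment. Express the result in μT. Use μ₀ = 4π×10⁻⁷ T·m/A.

B ≈ 11.3 μT

For a finite straight segment, B = (μ₀I/4πd)(sinθ₁ + sinθ₂), where θ₁, θ₂ are the angles from the perpendicular to each end.
The perpendicular from the point meets the wire at its midpoint, so each end is L/2 = 0.0182 m away along the wire.
sinθ₁ = 0.0182/√(0.0182²+0.0195²) = 0.6823; sinθ₂ = 0.0182/√(0.0182²+0.0195²) = 0.6823.
B = (4π×10⁻⁷ × 1.61) / (4π × 0.0195) × (0.6823 + 0.6823) = 1.13×10⁻⁵ T.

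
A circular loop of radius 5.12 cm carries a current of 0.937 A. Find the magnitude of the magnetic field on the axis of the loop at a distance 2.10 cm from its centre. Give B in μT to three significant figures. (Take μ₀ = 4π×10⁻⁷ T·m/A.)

B ≈ 9.11 μT

On the axis of a circular loop, B = μ₀IR² / [2(R²+z²)^(3/2)].
R² + z² = (0.0512)² + (0.021)² = 0.003062 m², and (R²+z²)^(3/2) = 1.69×10⁻⁴ m³.
B = (4π×10⁻⁷ × 0.937 × 0.002621) / (2 × 1.69×10⁻⁴) = 9.11×10⁻⁶ T.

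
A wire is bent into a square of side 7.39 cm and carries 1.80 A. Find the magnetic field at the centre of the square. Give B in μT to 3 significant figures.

Each side is a finite straight segment at perpendicular distance d = a/(2 tan(π/4)) = 0.03695 m from the centre, with end-angles ±π/4.
One side contributes B₁ = (μ₀I/4πd)·2 sin(π/4) = 6.89×10⁻⁶ T.
All 4 sides add in the same direction: B = 4 × 6.89×10⁻⁶ = 2.76×10⁻⁵ T.

B ≈ 27.6 μT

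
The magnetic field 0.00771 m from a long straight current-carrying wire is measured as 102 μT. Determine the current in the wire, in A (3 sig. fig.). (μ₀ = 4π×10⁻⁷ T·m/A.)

For a long straight wire B = μ₀I/(2πd), so I = 2πdB/μ₀.
I = 2π × 0.00771 × 1.02×10⁻⁴ / (4π×10⁻⁷) = 3.93 A.

I ≈ 3.93 A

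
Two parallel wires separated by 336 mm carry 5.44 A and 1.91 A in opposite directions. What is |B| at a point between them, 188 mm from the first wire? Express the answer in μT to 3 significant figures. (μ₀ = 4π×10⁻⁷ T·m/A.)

Each long wire gives B = μ₀I/(2πd). Distances are d₁ = 0.188 m and d₂ = 0.148 m.
B₁ = 5.79×10⁻⁶ T, B₂ = 2.58×10⁻⁶ T.
Between antiparallel currents both contributions point the same way, so they add. B = B₁ + B₂ = 5.79×10⁻⁶ + 2.58×10⁻⁶ = 8.37×10⁻⁶ T.

B ≈ 8.37 μT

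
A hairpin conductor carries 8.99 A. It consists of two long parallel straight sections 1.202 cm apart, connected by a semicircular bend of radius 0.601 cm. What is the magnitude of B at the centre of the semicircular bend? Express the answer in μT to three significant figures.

The semicircular arc contributes B_arc = μ₀I·π/(4πR) = μ₀I/(4R) = 4.70×10⁻⁴ T.
Each semi-infinite lead is at perpendicular distance R = 0.00601 m from the centre, with the perpendicular foot at its near end, so it contributes μ₀I/(4πR); both point the same way, together 2.99×10⁻⁴ T.
Arc and leads all point the same direction: B = 4.70×10⁻⁴ + 2.99×10⁻⁴ = 7.69×10⁻⁴ T.

B ≈ 769 μT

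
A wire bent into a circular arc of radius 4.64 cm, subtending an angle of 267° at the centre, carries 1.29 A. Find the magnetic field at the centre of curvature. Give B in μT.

The Biot–Savart field of a circular arc at its centre is B = μ₀Iφ/(4πR), with φ = 4.66 rad.
B = (4π×10⁻⁷ × 1.29 × 4.66) / (4π × 0.0464) = 1.30×10⁻⁵ T.

B ≈ 13.0 μT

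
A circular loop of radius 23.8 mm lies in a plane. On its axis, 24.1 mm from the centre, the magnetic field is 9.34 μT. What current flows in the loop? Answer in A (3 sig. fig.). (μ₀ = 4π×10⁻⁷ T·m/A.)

On the axis of a loop, B = μ₀IR²/[2(R²+z²)^(3/2)], so I = 2B(R²+z²)^(3/2)/(μ₀R²).
R² + z² = 0.0005664 + 0.0005808 = 0.001147 m²; raised to 3/2 gives 3.89×10⁻⁵ m³.
I = 2 × 9.34×10⁻⁶ × 3.89×10⁻⁵ / (1.26×10⁻⁶ × 0.0005664) = 1.02 A.

I ≈ 1.02 A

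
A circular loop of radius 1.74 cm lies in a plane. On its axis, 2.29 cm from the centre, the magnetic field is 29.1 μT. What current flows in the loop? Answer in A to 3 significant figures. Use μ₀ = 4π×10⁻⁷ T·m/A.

On the axis of a loop, B = μ₀IR²/[2(R²+z²)^(3/2)], so I = 2B(R²+z²)^(3/2)/(μ₀R²).
R² + z² = 0.0003028 + 0.0005244 = 0.0008272 m²; raised to 3/2 gives 2.38×10⁻⁵ m³.
I = 2 × 2.91×10⁻⁵ × 2.38×10⁻⁵ / (1.26×10⁻⁶ × 0.0003028) = 3.64 A.

I ≈ 3.64 A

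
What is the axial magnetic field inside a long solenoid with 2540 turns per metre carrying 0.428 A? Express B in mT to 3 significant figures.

Inside a long solenoid, B = μ₀nI with n = 2540 turns/m.
B = 4π×10⁻⁷ × 2540 × 0.428 = 1.37×10⁻³ T.

B ≈ 1.37 mT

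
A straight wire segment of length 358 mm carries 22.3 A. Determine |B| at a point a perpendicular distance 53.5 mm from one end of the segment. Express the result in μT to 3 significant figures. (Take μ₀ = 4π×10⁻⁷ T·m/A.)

B ≈ 41.2 μT

For a finite straight segment, B = (μ₀I/4πd)(sinθ₁ + sinθ₂), where θ₁, θ₂ are the angles from the perpendicular to each end.
The perpendicular foot is at one end, so the two end-offsets along the wire are 0 and L = 0.358 m.
sinθ₁ = 0/√(0²+0.0535²) = 0.0000; sinθ₂ = 0.358/√(0.358²+0.0535²) = 0.9890.
B = (4π×10⁻⁷ × 22.3) / (4π × 0.0535) × (0.0000 + 0.9890) = 4.12×10⁻⁵ T.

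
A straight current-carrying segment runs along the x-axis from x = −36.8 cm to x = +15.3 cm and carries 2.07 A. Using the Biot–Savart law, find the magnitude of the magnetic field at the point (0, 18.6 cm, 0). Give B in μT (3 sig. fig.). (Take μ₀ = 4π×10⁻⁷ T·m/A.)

B ≈ 1.70 μT

For a finite straight segment, B = (μ₀I/4πd)(sinθ₁ + sinθ₂), where θ₁, θ₂ are the angles from the perpendicular to each end.
The perpendicular distance is d = 0.186 m; the end-offsets along the wire are a = 0.368 m and b = 0.153 m.
sinθ₁ = 0.368/√(0.368²+0.186²) = 0.8925; sinθ₂ = 0.153/√(0.153²+0.186²) = 0.6353.
B = (4π×10⁻⁷ × 2.07) / (4π × 0.186) × (0.8925 + 0.6353) = 1.70×10⁻⁶ T.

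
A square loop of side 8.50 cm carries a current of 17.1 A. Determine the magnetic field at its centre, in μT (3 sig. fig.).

B ≈ 228 μT

Each side is a finite straight segment at perpendicular distance d = a/(2 tan(π/4)) = 0.0425 m from the centre, with end-angles ±π/4.
One side contributes B₁ = (μ₀I/4πd)·2 sin(π/4) = 5.69×10⁻⁵ T.
All 4 sides add in the same direction: B = 4 × 5.69×10⁻⁵ = 2.28×10⁻⁴ T.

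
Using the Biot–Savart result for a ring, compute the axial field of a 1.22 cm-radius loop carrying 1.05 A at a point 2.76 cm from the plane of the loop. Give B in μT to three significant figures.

B ≈ 3.57 μT

On the axis of a circular loop, B = μ₀IR² / [2(R²+z²)^(3/2)].
R² + z² = (0.0122)² + (0.0276)² = 0.0009106 m², and (R²+z²)^(3/2) = 2.75×10⁻⁵ m³.
B = (4π×10⁻⁷ × 1.05 × 0.0001488) / (2 × 2.75×10⁻⁵) = 3.57×10⁻⁶ T.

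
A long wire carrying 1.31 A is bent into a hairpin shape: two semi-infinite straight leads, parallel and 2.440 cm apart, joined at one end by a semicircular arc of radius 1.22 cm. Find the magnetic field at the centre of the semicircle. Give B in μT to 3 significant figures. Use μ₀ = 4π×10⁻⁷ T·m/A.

The semicircular arc contributes B_arc = μ₀I·π/(4πR) = μ₀I/(4R) = 3.37×10⁻⁵ T.
Each semi-infinite lead is at perpendicular distance R = 0.0122 m from the centre, with the perpendicular foot at its near end, so it contributes μ₀I/(4πR); both point the same way, together 2.15×10⁻⁵ T.
Arc and leads all point the same direction: B = 3.37×10⁻⁵ + 2.15×10⁻⁵ = 5.52×10⁻⁵ T.

B ≈ 55.2 μT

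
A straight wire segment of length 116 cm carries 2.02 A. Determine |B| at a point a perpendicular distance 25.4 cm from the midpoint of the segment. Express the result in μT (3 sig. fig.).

B ≈ 1.46 μT

For a finite straight segment, B = (μ₀I/4πd)(sinθ₁ + sinθ₂), where θ₁, θ₂ are the angles from the perpendicular to each end.
The perpendicular from the point meets the wire at its midpoint, so each end is L/2 = 0.58 m away along the wire.
sinθ₁ = 0.58/√(0.58²+0.254²) = 0.9160; sinθ₂ = 0.58/√(0.58²+0.254²) = 0.9160.
B = (4π×10⁻⁷ × 2.02) / (4π × 0.254) × (0.9160 + 0.9160) = 1.46×10⁻⁶ T.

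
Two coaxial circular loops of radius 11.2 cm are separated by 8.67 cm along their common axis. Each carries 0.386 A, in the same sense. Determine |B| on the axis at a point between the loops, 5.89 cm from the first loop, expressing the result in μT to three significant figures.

B ≈ 3.48 μT

Each loop contributes B = μ₀IR²/[2(R²+z²)^(3/2)] on the axis, with z measured from that loop.
Loop 1 (z = 0.0589 m): B₁ = 1.50×10⁻⁶ T. Loop 2 (z = 0.0278 m): B₂ = 1.98×10⁻⁶ T.
The fields add: B = B₁ + B₂ = 3.48×10⁻⁶ T.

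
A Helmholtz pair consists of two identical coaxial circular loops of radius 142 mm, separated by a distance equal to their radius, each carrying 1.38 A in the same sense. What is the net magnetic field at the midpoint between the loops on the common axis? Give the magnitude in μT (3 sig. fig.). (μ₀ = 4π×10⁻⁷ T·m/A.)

B ≈ 8.74 μT

Each loop contributes B = μ₀IR²/[2(R²+z²)^(3/2)] on the axis, with z measured from that loop.
Loop 1 (z = 0.071 m): B₁ = 4.37×10⁻⁶ T. Loop 2 (z = 0.071 m): B₂ = 4.37×10⁻⁶ T.
The fields add: B = B₁ + B₂ = 8.74×10⁻⁶ T.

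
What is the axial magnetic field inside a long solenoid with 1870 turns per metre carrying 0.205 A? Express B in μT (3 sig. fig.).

Inside a long solenoid, B = μ₀nI with n = 1870 turns/m.
B = 4π×10⁻⁷ × 1870 × 0.205 = 4.82×10⁻⁴ T.

B ≈ 482 μT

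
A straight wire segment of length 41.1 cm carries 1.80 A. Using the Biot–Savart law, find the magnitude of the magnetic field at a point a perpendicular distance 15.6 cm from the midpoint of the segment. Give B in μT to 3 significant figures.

For a finite straight segment, B = (μ₀I/4πd)(sinθ₁ + sinθ₂), where θ₁, θ₂ are the angles from the perpendicular to each end.
The perpendicular from the point meets the wire at its midpoint, so each end is L/2 = 0.2055 m away along the wire.
sinθ₁ = 0.2055/√(0.2055²+0.156²) = 0.7965; sinθ₂ = 0.2055/√(0.2055²+0.156²) = 0.7965.
B = (4π×10⁻⁷ × 1.80) / (4π × 0.156) × (0.7965 + 0.7965) = 1.84×10⁻⁶ T.

B ≈ 1.84 μT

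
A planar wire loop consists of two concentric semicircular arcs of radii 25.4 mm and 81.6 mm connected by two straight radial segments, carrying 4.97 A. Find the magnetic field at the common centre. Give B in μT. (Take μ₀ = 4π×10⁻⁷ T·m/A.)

B ≈ 42.3 μT

The radial connectors point toward the centre, so dl × r̂ = 0 and they contribute nothing.
Each semicircle gives μ₀I/(4R): inner arc 6.15×10⁻⁵ T, outer arc 1.91×10⁻⁵ T.
The two arcs carry current in opposite angular senses, so their fields oppose: B = |6.15×10⁻⁵ − 1.91×10⁻⁵| = 4.23×10⁻⁵ T.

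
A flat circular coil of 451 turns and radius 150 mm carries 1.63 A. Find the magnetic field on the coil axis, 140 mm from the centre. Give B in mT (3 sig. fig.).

For an N-turn flat coil, B = Nμ₀IR²/[2(R²+z²)^(3/2)] with R = 0.15 m, z = 0.14 m.
B = 451 × 2.67×10⁻⁶ T = 1.20×10⁻³ T.

B ≈ 1.20 mT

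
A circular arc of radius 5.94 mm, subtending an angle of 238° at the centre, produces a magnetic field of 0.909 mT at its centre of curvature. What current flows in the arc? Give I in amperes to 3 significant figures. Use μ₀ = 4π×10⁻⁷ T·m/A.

I ≈ 13.0 A

For a circular arc, B = μ₀Iφ/(4πR) with φ in radians; here φ = 4.154 rad.
So I = 4πRB/(μ₀φ) = 4π × 0.00594 × 9.09×10⁻⁴ / (4π×10⁻⁷ × 4.154) = 13.0 A.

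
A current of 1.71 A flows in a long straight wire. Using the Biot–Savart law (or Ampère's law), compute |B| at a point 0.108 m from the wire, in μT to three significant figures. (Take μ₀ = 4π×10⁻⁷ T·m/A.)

For an infinitely long straight wire, B = μ₀I/(2πd).
B = (4π×10⁻⁷ × 1.71) / (2π × 0.108) = 3.17×10⁻⁶ T.

B ≈ 3.17 μT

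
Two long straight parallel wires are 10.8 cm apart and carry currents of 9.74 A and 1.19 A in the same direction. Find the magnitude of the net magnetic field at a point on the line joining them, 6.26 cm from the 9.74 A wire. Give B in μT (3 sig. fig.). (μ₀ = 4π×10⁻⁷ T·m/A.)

Each long wire gives B = μ₀I/(2πd). Distances are d₁ = 0.0626 m and d₂ = 0.0454 m.
B₁ = 3.11×10⁻⁵ T, B₂ = 5.24×10⁻⁶ T.
Between parallel currents the two contributions point in opposite directions, so they subtract. B = |B₁ − B₂| = |3.11×10⁻⁵ − 5.24×10⁻⁶| = 2.59×10⁻⁵ T.

B ≈ 25.9 μT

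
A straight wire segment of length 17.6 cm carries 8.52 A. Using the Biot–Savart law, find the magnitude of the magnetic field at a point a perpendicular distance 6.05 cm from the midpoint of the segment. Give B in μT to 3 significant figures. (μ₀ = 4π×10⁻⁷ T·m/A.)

B ≈ 23.2 μT

For a finite straight segment, B = (μ₀I/4πd)(sinθ₁ + sinθ₂), where θ₁, θ₂ are the angles from the perpendicular to each end.
The perpendicular from the point meets the wire at its midpoint, so each end is L/2 = 0.088 m away along the wire.
sinθ₁ = 0.088/√(0.088²+0.0605²) = 0.8240; sinθ₂ = 0.088/√(0.088²+0.0605²) = 0.8240.
B = (4π×10⁻⁷ × 8.52) / (4π × 0.0605) × (0.8240 + 0.8240) = 2.32×10⁻⁵ T.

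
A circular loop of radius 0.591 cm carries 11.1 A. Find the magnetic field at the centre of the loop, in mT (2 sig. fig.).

B ≈ 1.2 mT

At the centre of a circular loop the Biot–Savart law gives B = μ₀I/(2R).
B = (4π×10⁻⁷ × 11.1) / (2 × 0.00591) = 1.18×10⁻³ T.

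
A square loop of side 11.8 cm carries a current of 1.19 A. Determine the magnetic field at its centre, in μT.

B ≈ 11.4 μT

Each side is a finite straight segment at perpendicular distance d = a/(2 tan(π/4)) = 0.059 m from the centre, with end-angles ±π/4.
One side contributes B₁ = (μ₀I/4πd)·2 sin(π/4) = 2.85×10⁻⁶ T.
All 4 sides add in the same direction: B = 4 × 2.85×10⁻⁶ = 1.14×10⁻⁵ T.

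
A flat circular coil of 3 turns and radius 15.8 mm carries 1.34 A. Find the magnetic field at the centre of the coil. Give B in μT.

For an N-turn flat coil, B = Nμ₀I/(2R) with R = 0.0158 m.
B = 3 × 5.33×10⁻⁵ T = 1.60×10⁻⁴ T.

B ≈ 160 μT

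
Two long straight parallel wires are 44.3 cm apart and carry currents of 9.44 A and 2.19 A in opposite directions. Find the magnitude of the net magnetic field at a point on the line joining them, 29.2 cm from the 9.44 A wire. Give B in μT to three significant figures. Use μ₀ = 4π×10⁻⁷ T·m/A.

Each long wire gives B = μ₀I/(2πd). Distances are d₁ = 0.292 m and d₂ = 0.151 m.
B₁ = 6.47×10⁻⁶ T, B₂ = 2.90×10⁻⁶ T.
Between antiparallel currents both contributions point the same way, so they add. B = B₁ + B₂ = 6.47×10⁻⁶ + 2.90×10⁻⁶ = 9.37×10⁻⁶ T.

B ≈ 9.37 μT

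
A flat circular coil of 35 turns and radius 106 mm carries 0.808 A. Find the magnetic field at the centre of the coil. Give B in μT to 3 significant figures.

For an N-turn flat coil, B = Nμ₀I/(2R) with R = 0.106 m.
B = 35 × 4.79×10⁻⁶ T = 1.68×10⁻⁴ T.

B ≈ 168 μT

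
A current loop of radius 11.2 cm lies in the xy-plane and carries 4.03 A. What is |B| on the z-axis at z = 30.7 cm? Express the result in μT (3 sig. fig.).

B ≈ 0.910 μT

On the axis of a circular loop, B = μ₀IR² / [2(R²+z²)^(3/2)].
R² + z² = (0.112)² + (0.307)² = 0.1068 m², and (R²+z²)^(3/2) = 3.49×10⁻² m³.
B = (4π×10⁻⁷ × 4.03 × 0.01254) / (2 × 3.49×10⁻²) = 9.10×10⁻⁷ T.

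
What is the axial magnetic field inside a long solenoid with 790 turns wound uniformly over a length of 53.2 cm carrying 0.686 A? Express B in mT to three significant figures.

B ≈ 1.28 mT

Inside a long solenoid, B = μ₀nI with n = 1485 turns/m.
B = 4π×10⁻⁷ × 1485 × 0.686 = 1.28×10⁻³ T.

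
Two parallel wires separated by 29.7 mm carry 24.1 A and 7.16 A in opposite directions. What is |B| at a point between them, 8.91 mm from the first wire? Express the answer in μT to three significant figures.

Each long wire gives B = μ₀I/(2πd). Distances are d₁ = 0.00891 m and d₂ = 0.02079 m.
B₁ = 5.41×10⁻⁴ T, B₂ = 6.89×10⁻⁵ T.
Between antiparallel currents both contributions point the same way, so they add. B = B₁ + B₂ = 5.41×10⁻⁴ + 6.89×10⁻⁵ = 6.10×10⁻⁴ T.

B ≈ 610 μT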